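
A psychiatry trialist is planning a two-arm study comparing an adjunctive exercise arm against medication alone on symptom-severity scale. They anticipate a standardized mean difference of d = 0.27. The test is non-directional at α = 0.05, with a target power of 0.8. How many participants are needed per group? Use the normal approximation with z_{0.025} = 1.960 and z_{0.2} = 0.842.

For two independent groups with equal n: n = 2·((z_{α/2} + z_β) / d)².
z_{α/2} + z_β = 1.960 + 0.842 = 2.802.
n = 2 × (2.802 / 0.27)² = 2 × 10.378² = 2 × 107.70 = 215.4.
Round up to the next whole participant.

n = 216 per group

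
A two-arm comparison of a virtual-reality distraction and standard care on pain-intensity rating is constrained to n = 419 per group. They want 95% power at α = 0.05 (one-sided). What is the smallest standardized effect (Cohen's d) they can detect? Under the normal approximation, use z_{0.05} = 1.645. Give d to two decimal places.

d_min ≈ 0.23

For two independent groups of n = 419 each: d_min = (z_{α} + z_β)·√(2/n).
z-sum = 1.645 + 1.645 = 3.290.
d_min = 3.290 × √(2/419) = 3.290 × 0.0691 = 0.227.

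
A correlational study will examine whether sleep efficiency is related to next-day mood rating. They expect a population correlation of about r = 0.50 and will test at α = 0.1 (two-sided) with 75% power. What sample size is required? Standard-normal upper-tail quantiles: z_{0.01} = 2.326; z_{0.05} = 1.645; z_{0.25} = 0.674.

Fisher's z: C = ½·ln((1+r)/(1−r)) = ½·ln(3.0000) = 0.5493.
n = ((z_{α/2} + z_β)/C)² + 3.
(1.645 + 0.674) / 0.5493 = 2.319 / 0.5493 = 4.222.
n = 4.222² + 3 = 17.82 + 3 = 20.8.
Round up.

n = 21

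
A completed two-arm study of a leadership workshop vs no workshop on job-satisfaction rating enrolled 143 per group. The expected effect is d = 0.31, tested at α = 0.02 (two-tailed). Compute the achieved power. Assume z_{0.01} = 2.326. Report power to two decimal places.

For two equal groups, power = Φ(d·√(n/2) − z_{α/2}).
d·√(n/2) = 0.31 × √(143/2) = 0.31 × 8.456 = 2.621.
z_β = 2.621 − 2.326 = 0.295.
Power = Φ(0.295) = 0.616.

power ≈ 0.62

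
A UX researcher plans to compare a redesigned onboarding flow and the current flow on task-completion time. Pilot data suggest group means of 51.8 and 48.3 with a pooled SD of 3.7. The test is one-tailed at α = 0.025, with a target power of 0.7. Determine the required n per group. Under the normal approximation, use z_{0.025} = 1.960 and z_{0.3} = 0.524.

n = 14 per group

Cohen's d = |M₁ − M₂| / SD_pooled = |51.8 − 48.3| / 3.7 = 3.5 / 3.7 = 0.946.
For two independent groups with equal n: n = 2·((z_{α} + z_β) / d)².
z_{α} + z_β = 1.960 + 0.524 = 2.484.
n = 2 × (2.484 / 0.946)² = 2 × 2.626² = 2 × 6.89 = 13.8.
Round up to the next whole participant.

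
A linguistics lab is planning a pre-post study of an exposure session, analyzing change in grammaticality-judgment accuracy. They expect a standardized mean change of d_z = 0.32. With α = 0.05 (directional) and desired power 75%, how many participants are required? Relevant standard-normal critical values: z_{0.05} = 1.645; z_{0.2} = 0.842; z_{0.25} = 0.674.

For a paired (one-sample on differences) test: n = ((z_{α} + z_β) / d)².
z_{α} + z_β = 1.645 + 0.674 = 2.319.
n = (2.319 / 0.32)² = 7.247² = 52.52.
Round up.

n = 53 pairs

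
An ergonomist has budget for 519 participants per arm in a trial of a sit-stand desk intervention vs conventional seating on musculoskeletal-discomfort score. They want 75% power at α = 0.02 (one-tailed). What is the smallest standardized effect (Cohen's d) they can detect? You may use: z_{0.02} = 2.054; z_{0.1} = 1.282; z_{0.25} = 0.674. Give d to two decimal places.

d_min ≈ 0.17

For two independent groups of n = 519 each: d_min = (z_{α} + z_β)·√(2/n).
z-sum = 2.054 + 0.674 = 2.728.
d_min = 2.728 × √(2/519) = 2.728 × 0.0621 = 0.169.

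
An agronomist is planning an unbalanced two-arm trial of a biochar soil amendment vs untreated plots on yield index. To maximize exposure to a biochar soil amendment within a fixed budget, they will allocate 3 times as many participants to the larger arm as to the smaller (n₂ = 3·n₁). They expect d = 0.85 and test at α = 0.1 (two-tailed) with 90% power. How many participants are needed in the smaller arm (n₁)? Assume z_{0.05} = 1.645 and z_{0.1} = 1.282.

n₁ = 16

With allocation ratio k = n₂/n₁ = 3, Var(x̄₁−x̄₂) = σ²(1/n₁ + 1/(k·n₁)) = σ²·(k+1)/(k·n₁).
So n₁ = (1 + 1/k)·((z_{α/2} + z_β)/d)² = 1.333 × (2.927/0.85)².
n₁ = 1.333 × 11.86 = 15.8.
Round up: n₁ = 16, giving n₂ = 3 × 16 = 48.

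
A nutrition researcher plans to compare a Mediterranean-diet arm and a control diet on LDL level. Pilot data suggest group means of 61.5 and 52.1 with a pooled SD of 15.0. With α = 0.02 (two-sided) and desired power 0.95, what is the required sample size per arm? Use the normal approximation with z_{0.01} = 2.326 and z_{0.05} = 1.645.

n = 81 per group

Cohen's d = |M₁ − M₂| / SD_pooled = |61.5 − 52.1| / 15.0 = 9.4 / 15.0 = 0.627.
For two independent groups with equal n: n = 2·((z_{α/2} + z_β) / d)².
z_{α/2} + z_β = 2.326 + 1.645 = 3.971.
n = 2 × (3.971 / 0.627)² = 2 × 6.333² = 2 × 40.11 = 80.2.
Round up to the next whole participant.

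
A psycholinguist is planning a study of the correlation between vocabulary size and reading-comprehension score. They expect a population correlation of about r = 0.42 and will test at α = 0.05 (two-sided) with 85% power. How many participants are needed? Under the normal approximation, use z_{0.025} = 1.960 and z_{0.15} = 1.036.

n = 48

Fisher's z: C = ½·ln((1+r)/(1−r)) = ½·ln(2.4483) = 0.4477.
n = ((z_{α/2} + z_β)/C)² + 3.
(1.960 + 1.036) / 0.4477 = 2.996 / 0.4477 = 6.692.
n = 6.692² + 3 = 44.78 + 3 = 47.8.
Round up.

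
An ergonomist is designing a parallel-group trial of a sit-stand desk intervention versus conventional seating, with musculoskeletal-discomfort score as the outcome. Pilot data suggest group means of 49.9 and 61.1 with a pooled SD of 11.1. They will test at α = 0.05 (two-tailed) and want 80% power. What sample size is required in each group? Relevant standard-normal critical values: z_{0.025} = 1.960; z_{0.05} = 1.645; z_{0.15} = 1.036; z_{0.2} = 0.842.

n = 16 per group

Cohen's d = |M₁ − M₂| / SD_pooled = |49.9 − 61.1| / 11.1 = 11.2 / 11.1 = 1.009.
For two independent groups with equal n: n = 2·((z_{α/2} + z_β) / d)².
z_{α/2} + z_β = 1.960 + 0.842 = 2.802.
n = 2 × (2.802 / 1.009)² = 2 × 2.777² = 2 × 7.71 = 15.4.
Round up to the next whole participant.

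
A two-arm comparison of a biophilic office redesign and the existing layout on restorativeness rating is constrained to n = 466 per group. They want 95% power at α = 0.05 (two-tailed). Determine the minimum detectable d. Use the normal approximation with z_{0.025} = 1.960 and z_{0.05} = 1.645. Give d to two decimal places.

d_min ≈ 0.24

For two independent groups of n = 466 each: d_min = (z_{α/2} + z_β)·√(2/n).
z-sum = 1.960 + 1.645 = 3.605.
d_min = 3.605 × √(2/466) = 3.605 × 0.0655 = 0.236.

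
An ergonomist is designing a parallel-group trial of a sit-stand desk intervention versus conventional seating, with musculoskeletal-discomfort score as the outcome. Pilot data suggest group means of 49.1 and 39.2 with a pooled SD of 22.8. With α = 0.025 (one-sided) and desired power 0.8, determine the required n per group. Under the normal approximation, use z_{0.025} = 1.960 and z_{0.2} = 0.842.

n = 84 per group

Cohen's d = |M₁ − M₂| / SD_pooled = |49.1 − 39.2| / 22.8 = 9.9 / 22.8 = 0.434.
For two independent groups with equal n: n = 2·((z_{α} + z_β) / d)².
z_{α} + z_β = 1.960 + 0.842 = 2.802.
n = 2 × (2.802 / 0.434)² = 2 × 6.456² = 2 × 41.68 = 83.4.
Round up to the next whole participant.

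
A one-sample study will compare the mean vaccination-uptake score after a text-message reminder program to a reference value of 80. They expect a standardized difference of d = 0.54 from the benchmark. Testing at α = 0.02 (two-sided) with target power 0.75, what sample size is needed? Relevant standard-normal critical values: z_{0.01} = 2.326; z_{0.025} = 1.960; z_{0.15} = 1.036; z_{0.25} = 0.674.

For a one-sample test: n = ((z_{α/2} + z_β) / d)².
z_{α/2} + z_β = 2.326 + 0.674 = 3.000.
n = (3.000 / 0.54)² = 5.556² = 30.86.
Round up.

n = 31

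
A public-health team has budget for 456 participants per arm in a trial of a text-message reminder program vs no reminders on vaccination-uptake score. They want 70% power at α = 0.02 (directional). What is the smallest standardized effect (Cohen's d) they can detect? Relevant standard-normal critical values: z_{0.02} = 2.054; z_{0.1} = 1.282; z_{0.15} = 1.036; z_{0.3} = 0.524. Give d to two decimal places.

For two independent groups of n = 456 each: d_min = (z_{α} + z_β)·√(2/n).
z-sum = 2.054 + 0.524 = 2.578.
d_min = 2.578 × √(2/456) = 2.578 × 0.0662 = 0.171.

d_min ≈ 0.17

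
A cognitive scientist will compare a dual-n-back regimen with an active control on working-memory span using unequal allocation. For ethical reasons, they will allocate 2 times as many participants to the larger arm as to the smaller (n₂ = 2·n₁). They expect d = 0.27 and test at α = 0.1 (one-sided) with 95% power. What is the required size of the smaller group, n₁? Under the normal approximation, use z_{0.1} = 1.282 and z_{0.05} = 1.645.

With allocation ratio k = n₂/n₁ = 2, Var(x̄₁−x̄₂) = σ²(1/n₁ + 1/(k·n₁)) = σ²·(k+1)/(k·n₁).
So n₁ = (1 + 1/k)·((z_{α} + z_β)/d)² = 1.500 × (2.927/0.27)².
n₁ = 1.500 × 117.52 = 176.3.
Round up: n₁ = 177, giving n₂ = 2 × 177 = 354.

n₁ = 177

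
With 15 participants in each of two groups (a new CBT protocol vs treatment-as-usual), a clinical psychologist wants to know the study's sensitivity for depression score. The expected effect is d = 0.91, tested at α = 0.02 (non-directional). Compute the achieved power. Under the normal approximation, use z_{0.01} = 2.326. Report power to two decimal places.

power ≈ 0.57

For two equal groups, power = Φ(d·√(n/2) − z_{α/2}).
d·√(n/2) = 0.91 × √(15/2) = 0.91 × 2.739 = 2.492.
z_β = 2.492 − 2.326 = 0.166.
Power = Φ(0.166) = 0.566.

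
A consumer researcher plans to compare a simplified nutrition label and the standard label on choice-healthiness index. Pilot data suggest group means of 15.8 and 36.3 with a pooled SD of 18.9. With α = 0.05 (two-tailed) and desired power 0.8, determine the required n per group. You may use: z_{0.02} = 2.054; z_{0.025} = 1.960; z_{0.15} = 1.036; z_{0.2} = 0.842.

n = 14 per group

Cohen's d = |M₁ − M₂| / SD_pooled = |15.8 − 36.3| / 18.9 = 20.5 / 18.9 = 1.085.
For two independent groups with equal n: n = 2·((z_{α/2} + z_β) / d)².
z_{α/2} + z_β = 1.960 + 0.842 = 2.802.
n = 2 × (2.802 / 1.085)² = 2 × 2.582² = 2 × 6.67 = 13.3.
Round up to the next whole participant.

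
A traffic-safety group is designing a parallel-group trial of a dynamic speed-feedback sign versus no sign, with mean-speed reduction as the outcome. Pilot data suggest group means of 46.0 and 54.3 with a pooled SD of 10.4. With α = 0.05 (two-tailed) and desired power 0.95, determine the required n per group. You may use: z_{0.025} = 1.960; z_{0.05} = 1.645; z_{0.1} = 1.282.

n = 41 per group

Cohen's d = |M₁ − M₂| / SD_pooled = |46.0 − 54.3| / 10.4 = 8.3 / 10.4 = 0.798.
For two independent groups with equal n: n = 2·((z_{α/2} + z_β) / d)².
z_{α/2} + z_β = 1.960 + 1.645 = 3.605.
n = 2 × (3.605 / 0.798)² = 2 × 4.518² = 2 × 20.41 = 40.8.
Round up to the next whole participant.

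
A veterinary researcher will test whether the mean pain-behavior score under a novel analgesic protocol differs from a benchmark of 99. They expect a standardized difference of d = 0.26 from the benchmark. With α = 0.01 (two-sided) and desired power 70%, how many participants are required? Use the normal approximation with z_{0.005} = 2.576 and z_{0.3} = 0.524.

For a one-sample test: n = ((z_{α/2} + z_β) / d)².
z_{α/2} + z_β = 2.576 + 0.524 = 3.100.
n = (3.100 / 0.26)² = 11.923² = 142.16.
Round up.

n = 143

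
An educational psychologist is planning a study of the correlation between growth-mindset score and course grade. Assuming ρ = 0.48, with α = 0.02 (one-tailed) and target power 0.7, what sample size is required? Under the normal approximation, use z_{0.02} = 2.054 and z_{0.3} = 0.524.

n = 28

Fisher's z: C = ½·ln((1+r)/(1−r)) = ½·ln(2.8462) = 0.5230.
n = ((z_{α} + z_β)/C)² + 3.
(2.054 + 0.524) / 0.5230 = 2.578 / 0.5230 = 4.929.
n = 4.929² + 3 = 24.30 + 3 = 27.3.
Round up.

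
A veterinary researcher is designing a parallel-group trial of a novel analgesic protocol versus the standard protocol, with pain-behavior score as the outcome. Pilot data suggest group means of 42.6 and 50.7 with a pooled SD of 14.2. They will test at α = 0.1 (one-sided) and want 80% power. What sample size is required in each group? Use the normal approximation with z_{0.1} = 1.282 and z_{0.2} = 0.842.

Cohen's d = |M₁ − M₂| / SD_pooled = |42.6 − 50.7| / 14.2 = 8.1 / 14.2 = 0.570.
For two independent groups with equal n: n = 2·((z_{α} + z_β) / d)².
z_{α} + z_β = 1.282 + 0.842 = 2.124.
n = 2 × (2.124 / 0.570)² = 2 × 3.726² = 2 × 13.89 = 27.8.
Round up to the next whole participant.

n = 28 per group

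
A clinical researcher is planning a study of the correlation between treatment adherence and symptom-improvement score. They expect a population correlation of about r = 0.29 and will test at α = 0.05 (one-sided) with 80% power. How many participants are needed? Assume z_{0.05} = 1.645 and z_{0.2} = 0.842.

Fisher's z: C = ½·ln((1+r)/(1−r)) = ½·ln(1.8169) = 0.2986.
n = ((z_{α} + z_β)/C)² + 3.
(1.645 + 0.842) / 0.2986 = 2.487 / 0.2986 = 8.329.
n = 8.329² + 3 = 69.37 + 3 = 72.4.
Round up.

n = 73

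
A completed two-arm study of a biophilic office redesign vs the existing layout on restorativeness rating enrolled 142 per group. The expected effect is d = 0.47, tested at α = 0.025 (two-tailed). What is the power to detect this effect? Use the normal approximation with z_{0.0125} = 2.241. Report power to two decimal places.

For two equal groups, power = Φ(d·√(n/2) − z_{α/2}).
d·√(n/2) = 0.47 × √(142/2) = 0.47 × 8.426 = 3.960.
z_β = 3.960 − 2.241 = 1.719.
Power = Φ(1.719) = 0.957.

power ≈ 0.96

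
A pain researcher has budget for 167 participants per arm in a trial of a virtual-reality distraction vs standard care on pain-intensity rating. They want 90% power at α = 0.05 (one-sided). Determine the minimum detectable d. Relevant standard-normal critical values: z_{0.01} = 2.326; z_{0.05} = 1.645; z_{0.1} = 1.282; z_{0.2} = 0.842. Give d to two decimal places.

d_min ≈ 0.32

For two independent groups of n = 167 each: d_min = (z_{α} + z_β)·√(2/n).
z-sum = 1.645 + 1.282 = 2.927.
d_min = 2.927 × √(2/167) = 2.927 × 0.1094 = 0.320.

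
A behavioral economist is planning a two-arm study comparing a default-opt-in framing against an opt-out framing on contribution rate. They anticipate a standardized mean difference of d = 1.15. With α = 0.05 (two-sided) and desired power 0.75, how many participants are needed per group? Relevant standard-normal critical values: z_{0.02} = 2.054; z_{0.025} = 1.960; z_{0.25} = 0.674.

For two independent groups with equal n: n = 2·((z_{α/2} + z_β) / d)².
z_{α/2} + z_β = 1.960 + 0.674 = 2.634.
n = 2 × (2.634 / 1.15)² = 2 × 2.290² = 2 × 5.25 = 10.5.
Round up to the next whole participant.

n = 11 per group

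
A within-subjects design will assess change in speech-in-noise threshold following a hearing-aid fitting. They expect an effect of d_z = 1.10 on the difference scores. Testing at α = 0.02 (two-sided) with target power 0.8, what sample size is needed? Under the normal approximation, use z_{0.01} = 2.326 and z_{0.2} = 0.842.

n = 9 pairs

For a paired (one-sample on differences) test: n = ((z_{α/2} + z_β) / d)².
z_{α/2} + z_β = 2.326 + 0.842 = 3.168.
n = (3.168 / 1.10)² = 2.880² = 8.29.
Round up.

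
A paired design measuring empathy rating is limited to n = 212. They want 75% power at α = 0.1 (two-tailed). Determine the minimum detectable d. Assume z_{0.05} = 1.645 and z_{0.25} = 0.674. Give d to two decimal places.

d_min ≈ 0.16

For a single sample (or paired design) of n = 212: d_min = (z_{α/2} + z_β)/√n.
z-sum = 1.645 + 0.674 = 2.319.
d_min = 2.319 / √212 = 2.319 / 14.560 = 0.159.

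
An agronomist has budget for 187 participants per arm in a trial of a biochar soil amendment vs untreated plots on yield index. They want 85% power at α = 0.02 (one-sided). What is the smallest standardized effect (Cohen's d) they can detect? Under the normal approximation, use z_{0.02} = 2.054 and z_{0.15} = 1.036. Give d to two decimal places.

d_min ≈ 0.32

For two independent groups of n = 187 each: d_min = (z_{α} + z_β)·√(2/n).
z-sum = 2.054 + 1.036 = 3.090.
d_min = 3.090 × √(2/187) = 3.090 × 0.1034 = 0.320.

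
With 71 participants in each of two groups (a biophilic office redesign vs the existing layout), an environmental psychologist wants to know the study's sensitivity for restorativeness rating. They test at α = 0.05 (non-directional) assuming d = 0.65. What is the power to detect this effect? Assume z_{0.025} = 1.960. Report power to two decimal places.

power ≈ 0.97

For two equal groups, power = Φ(d·√(n/2) − z_{α/2}).
d·√(n/2) = 0.65 × √(71/2) = 0.65 × 5.958 = 3.873.
z_β = 3.873 − 1.960 = 1.913.
Power = Φ(1.913) = 0.972.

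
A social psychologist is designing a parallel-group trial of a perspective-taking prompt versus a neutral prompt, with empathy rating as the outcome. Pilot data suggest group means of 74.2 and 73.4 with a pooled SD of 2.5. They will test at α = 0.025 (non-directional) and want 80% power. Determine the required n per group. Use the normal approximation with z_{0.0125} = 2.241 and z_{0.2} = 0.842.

Cohen's d = |M₁ − M₂| / SD_pooled = |74.2 − 73.4| / 2.5 = 0.8 / 2.5 = 0.320.
For two independent groups with equal n: n = 2·((z_{α/2} + z_β) / d)².
z_{α/2} + z_β = 2.241 + 0.842 = 3.083.
n = 2 × (3.083 / 0.320)² = 2 × 9.634² = 2 × 92.82 = 185.6.
Round up to the next whole participant.

n = 186 per group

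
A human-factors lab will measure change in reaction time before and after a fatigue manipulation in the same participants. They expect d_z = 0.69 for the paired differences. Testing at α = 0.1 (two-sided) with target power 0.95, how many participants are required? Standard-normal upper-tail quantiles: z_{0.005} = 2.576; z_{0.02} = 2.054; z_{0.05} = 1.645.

For a paired (one-sample on differences) test: n = ((z_{α/2} + z_β) / d)².
z_{α/2} + z_β = 1.645 + 1.645 = 3.290.
n = (3.290 / 0.69)² = 4.768² = 22.73.
Round up.

n = 23 pairs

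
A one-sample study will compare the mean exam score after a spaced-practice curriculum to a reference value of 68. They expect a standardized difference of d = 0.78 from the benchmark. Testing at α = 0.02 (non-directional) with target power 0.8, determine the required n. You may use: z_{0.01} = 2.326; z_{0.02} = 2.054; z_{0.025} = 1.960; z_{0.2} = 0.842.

n = 17

For a one-sample test: n = ((z_{α/2} + z_β) / d)².
z_{α/2} + z_β = 2.326 + 0.842 = 3.168.
n = (3.168 / 0.78)² = 4.062² = 16.50.
Round up.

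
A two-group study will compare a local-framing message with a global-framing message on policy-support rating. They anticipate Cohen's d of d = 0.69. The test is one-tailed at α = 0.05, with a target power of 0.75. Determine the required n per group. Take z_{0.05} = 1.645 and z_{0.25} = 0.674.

For two independent groups with equal n: n = 2·((z_{α} + z_β) / d)².
z_{α} + z_β = 1.645 + 0.674 = 2.319.
n = 2 × (2.319 / 0.69)² = 2 × 3.361² = 2 × 11.30 = 22.6.
Round up to the next whole participant.

n = 23 per group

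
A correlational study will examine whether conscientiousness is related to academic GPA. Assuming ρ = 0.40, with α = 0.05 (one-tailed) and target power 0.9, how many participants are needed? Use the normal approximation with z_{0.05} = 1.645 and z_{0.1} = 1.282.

n = 51

Fisher's z: C = ½·ln((1+r)/(1−r)) = ½·ln(2.3333) = 0.4236.
n = ((z_{α} + z_β)/C)² + 3.
(1.645 + 1.282) / 0.4236 = 2.927 / 0.4236 = 6.910.
n = 6.910² + 3 = 47.75 + 3 = 50.7.
Round up.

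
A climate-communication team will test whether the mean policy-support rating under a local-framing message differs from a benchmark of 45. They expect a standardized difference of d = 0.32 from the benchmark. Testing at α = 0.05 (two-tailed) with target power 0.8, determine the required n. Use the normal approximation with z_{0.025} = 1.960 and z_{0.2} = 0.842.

For a one-sample test: n = ((z_{α/2} + z_β) / d)².
z_{α/2} + z_β = 1.960 + 0.842 = 2.802.
n = (2.802 / 0.32)² = 8.756² = 76.67.
Round up.

n = 77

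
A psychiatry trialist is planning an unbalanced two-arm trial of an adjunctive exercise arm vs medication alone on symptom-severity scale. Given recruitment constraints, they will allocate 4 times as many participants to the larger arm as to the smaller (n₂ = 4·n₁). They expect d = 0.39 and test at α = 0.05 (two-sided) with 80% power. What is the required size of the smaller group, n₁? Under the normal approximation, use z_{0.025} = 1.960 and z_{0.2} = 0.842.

With allocation ratio k = n₂/n₁ = 4, Var(x̄₁−x̄₂) = σ²(1/n₁ + 1/(k·n₁)) = σ²·(k+1)/(k·n₁).
So n₁ = (1 + 1/k)·((z_{α/2} + z_β)/d)² = 1.250 × (2.802/0.39)².
n₁ = 1.250 × 51.62 = 64.5.
Round up: n₁ = 65, giving n₂ = 4 × 65 = 260.

n₁ = 65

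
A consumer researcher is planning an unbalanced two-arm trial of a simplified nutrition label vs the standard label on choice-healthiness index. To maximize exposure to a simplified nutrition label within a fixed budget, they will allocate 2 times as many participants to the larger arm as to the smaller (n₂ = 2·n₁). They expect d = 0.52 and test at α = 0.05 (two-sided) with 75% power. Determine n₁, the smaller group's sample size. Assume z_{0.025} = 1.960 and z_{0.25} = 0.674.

n₁ = 39

With allocation ratio k = n₂/n₁ = 2, Var(x̄₁−x̄₂) = σ²(1/n₁ + 1/(k·n₁)) = σ²·(k+1)/(k·n₁).
So n₁ = (1 + 1/k)·((z_{α/2} + z_β)/d)² = 1.500 × (2.634/0.52)².
n₁ = 1.500 × 25.66 = 38.5.
Round up: n₁ = 39, giving n₂ = 2 × 39 = 78.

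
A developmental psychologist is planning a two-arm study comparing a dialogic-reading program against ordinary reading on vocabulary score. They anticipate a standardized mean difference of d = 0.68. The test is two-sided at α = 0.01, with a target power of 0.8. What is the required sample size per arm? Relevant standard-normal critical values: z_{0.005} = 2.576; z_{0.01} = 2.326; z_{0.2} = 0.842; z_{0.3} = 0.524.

n = 51 per group

For two independent groups with equal n: n = 2·((z_{α/2} + z_β) / d)².
z_{α/2} + z_β = 2.576 + 0.842 = 3.418.
n = 2 × (3.418 / 0.68)² = 2 × 5.026² = 2 × 25.27 = 50.5.
Round up to the next whole participant.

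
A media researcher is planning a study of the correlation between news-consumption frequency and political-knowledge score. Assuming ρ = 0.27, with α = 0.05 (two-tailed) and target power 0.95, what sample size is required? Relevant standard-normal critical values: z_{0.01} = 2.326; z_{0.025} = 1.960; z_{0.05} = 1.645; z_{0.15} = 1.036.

Fisher's z: C = ½·ln((1+r)/(1−r)) = ½·ln(1.7397) = 0.2769.
n = ((z_{α/2} + z_β)/C)² + 3.
(1.960 + 1.645) / 0.2769 = 3.605 / 0.2769 = 13.019.
n = 13.019² + 3 = 169.50 + 3 = 172.5.
Round up.

n = 173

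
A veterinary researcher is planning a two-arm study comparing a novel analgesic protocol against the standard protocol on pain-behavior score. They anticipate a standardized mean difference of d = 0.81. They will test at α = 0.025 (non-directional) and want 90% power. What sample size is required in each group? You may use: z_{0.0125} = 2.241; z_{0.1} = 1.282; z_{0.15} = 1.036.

n = 38 per group

For two independent groups with equal n: n = 2·((z_{α/2} + z_β) / d)².
z_{α/2} + z_β = 2.241 + 1.282 = 3.523.
n = 2 × (3.523 / 0.81)² = 2 × 4.349² = 2 × 18.92 = 37.8.
Round up to the next whole participant.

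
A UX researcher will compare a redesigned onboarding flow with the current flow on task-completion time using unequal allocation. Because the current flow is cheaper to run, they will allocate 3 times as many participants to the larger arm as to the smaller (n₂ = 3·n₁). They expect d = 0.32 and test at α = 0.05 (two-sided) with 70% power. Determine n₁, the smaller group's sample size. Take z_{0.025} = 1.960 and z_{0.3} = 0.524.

n₁ = 81

With allocation ratio k = n₂/n₁ = 3, Var(x̄₁−x̄₂) = σ²(1/n₁ + 1/(k·n₁)) = σ²·(k+1)/(k·n₁).
So n₁ = (1 + 1/k)·((z_{α/2} + z_β)/d)² = 1.333 × (2.484/0.32)².
n₁ = 1.333 × 60.26 = 80.3.
Round up: n₁ = 81, giving n₂ = 3 × 81 = 243.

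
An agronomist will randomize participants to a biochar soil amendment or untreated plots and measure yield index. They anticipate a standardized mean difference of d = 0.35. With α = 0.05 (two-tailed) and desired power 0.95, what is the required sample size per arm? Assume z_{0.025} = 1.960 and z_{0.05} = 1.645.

For two independent groups with equal n: n = 2·((z_{α/2} + z_β) / d)².
z_{α/2} + z_β = 1.960 + 1.645 = 3.605.
n = 2 × (3.605 / 0.35)² = 2 × 10.300² = 2 × 106.09 = 212.2.
Round up to the next whole participant.

n = 213 per group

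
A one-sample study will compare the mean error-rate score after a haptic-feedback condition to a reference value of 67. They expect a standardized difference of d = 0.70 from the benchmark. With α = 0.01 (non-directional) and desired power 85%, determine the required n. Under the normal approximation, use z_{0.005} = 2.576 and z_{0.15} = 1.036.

n = 27

For a one-sample test: n = ((z_{α/2} + z_β) / d)².
z_{α/2} + z_β = 2.576 + 1.036 = 3.612.
n = (3.612 / 0.70)² = 5.160² = 26.63.
Round up.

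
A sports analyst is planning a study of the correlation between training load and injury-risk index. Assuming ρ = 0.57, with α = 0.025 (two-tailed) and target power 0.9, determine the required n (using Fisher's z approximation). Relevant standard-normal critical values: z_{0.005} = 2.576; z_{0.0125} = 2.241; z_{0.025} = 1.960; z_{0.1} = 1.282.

n = 33

Fisher's z: C = ½·ln((1+r)/(1−r)) = ½·ln(3.6512) = 0.6475.
n = ((z_{α/2} + z_β)/C)² + 3.
(2.241 + 1.282) / 0.6475 = 3.523 / 0.6475 = 5.441.
n = 5.441² + 3 = 29.60 + 3 = 32.6.
Round up.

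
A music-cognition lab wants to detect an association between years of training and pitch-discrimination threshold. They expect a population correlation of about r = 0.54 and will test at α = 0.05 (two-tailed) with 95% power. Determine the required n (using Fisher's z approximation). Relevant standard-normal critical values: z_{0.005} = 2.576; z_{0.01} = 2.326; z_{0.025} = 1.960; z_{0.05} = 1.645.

n = 39

Fisher's z: C = ½·ln((1+r)/(1−r)) = ½·ln(3.3478) = 0.6042.
n = ((z_{α/2} + z_β)/C)² + 3.
(1.960 + 1.645) / 0.6042 = 3.605 / 0.6042 = 5.967.
n = 5.967² + 3 = 35.60 + 3 = 38.6.
Round up.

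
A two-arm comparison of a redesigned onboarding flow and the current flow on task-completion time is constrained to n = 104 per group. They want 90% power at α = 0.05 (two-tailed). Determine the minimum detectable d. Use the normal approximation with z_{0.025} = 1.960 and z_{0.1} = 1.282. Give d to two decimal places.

d_min ≈ 0.45

For two independent groups of n = 104 each: d_min = (z_{α/2} + z_β)·√(2/n).
z-sum = 1.960 + 1.282 = 3.242.
d_min = 3.242 × √(2/104) = 3.242 × 0.1387 = 0.450.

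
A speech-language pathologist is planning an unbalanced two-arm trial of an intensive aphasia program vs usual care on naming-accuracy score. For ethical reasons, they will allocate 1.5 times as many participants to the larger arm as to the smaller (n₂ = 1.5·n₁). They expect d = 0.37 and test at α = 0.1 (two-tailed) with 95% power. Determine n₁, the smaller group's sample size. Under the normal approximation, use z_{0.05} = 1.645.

With allocation ratio k = n₂/n₁ = 1.5, Var(x̄₁−x̄₂) = σ²(1/n₁ + 1/(k·n₁)) = σ²·(k+1)/(k·n₁).
So n₁ = (1 + 1/k)·((z_{α/2} + z_β)/d)² = 1.667 × (3.290/0.37)².
n₁ = 1.667 × 79.07 = 131.8.
Round up: n₁ = 132, giving n₂ = 1.5 × 132 = 198.

n₁ = 132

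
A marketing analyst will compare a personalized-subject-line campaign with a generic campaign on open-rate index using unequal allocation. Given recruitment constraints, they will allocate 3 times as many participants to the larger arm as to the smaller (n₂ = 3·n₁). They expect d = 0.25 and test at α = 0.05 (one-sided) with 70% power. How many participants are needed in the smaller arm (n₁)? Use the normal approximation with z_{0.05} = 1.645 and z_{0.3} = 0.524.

n₁ = 101

With allocation ratio k = n₂/n₁ = 3, Var(x̄₁−x̄₂) = σ²(1/n₁ + 1/(k·n₁)) = σ²·(k+1)/(k·n₁).
So n₁ = (1 + 1/k)·((z_{α} + z_β)/d)² = 1.333 × (2.169/0.25)².
n₁ = 1.333 × 75.27 = 100.4.
Round up: n₁ = 101, giving n₂ = 3 × 101 = 303.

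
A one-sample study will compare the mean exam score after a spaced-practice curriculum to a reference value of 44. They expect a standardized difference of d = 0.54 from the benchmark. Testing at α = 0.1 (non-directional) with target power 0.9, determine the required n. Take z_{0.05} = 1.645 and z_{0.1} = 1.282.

n = 30

For a one-sample test: n = ((z_{α/2} + z_β) / d)².
z_{α/2} + z_β = 1.645 + 1.282 = 2.927.
n = (2.927 / 0.54)² = 5.420² = 29.38.
Round up.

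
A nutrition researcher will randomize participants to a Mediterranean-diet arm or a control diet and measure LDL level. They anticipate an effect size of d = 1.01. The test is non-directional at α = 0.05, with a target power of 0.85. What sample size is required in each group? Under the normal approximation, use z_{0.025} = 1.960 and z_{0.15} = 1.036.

n = 18 per group

For two independent groups with equal n: n = 2·((z_{α/2} + z_β) / d)².
z_{α/2} + z_β = 1.960 + 1.036 = 2.996.
n = 2 × (2.996 / 1.01)² = 2 × 2.966² = 2 × 8.80 = 17.6.
Round up to the next whole participant.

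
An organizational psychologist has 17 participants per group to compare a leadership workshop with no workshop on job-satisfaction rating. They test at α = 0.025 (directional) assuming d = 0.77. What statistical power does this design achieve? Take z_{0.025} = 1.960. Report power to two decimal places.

For two equal groups, power = Φ(d·√(n/2) − z_{α}).
d·√(n/2) = 0.77 × √(17/2) = 0.77 × 2.915 = 2.245.
z_β = 2.245 − 1.960 = 0.285.
Power = Φ(0.285) = 0.612.

power ≈ 0.61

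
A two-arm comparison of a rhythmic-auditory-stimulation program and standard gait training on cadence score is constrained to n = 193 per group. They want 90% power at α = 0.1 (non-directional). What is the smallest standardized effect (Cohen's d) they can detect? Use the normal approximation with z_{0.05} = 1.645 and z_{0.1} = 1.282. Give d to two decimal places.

For two independent groups of n = 193 each: d_min = (z_{α/2} + z_β)·√(2/n).
z-sum = 1.645 + 1.282 = 2.927.
d_min = 2.927 × √(2/193) = 2.927 × 0.1018 = 0.298.

d_min ≈ 0.30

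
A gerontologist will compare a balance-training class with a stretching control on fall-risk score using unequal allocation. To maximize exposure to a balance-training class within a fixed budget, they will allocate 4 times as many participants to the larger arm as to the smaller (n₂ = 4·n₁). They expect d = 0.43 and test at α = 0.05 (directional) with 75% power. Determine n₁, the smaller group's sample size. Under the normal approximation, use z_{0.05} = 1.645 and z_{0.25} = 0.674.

n₁ = 37

With allocation ratio k = n₂/n₁ = 4, Var(x̄₁−x̄₂) = σ²(1/n₁ + 1/(k·n₁)) = σ²·(k+1)/(k·n₁).
So n₁ = (1 + 1/k)·((z_{α} + z_β)/d)² = 1.250 × (2.319/0.43)².
n₁ = 1.250 × 29.08 = 36.4.
Round up: n₁ = 37, giving n₂ = 4 × 37 = 148.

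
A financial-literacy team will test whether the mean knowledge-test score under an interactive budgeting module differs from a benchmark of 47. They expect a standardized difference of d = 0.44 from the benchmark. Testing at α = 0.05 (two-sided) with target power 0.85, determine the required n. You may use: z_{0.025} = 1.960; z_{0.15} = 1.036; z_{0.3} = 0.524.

n = 47

For a one-sample test: n = ((z_{α/2} + z_β) / d)².
z_{α/2} + z_β = 1.960 + 1.036 = 2.996.
n = (2.996 / 0.44)² = 6.809² = 46.36.
Round up.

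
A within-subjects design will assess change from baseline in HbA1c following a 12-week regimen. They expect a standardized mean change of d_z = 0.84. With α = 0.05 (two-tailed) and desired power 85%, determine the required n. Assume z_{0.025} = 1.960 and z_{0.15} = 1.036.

For a paired (one-sample on differences) test: n = ((z_{α/2} + z_β) / d)².
z_{α/2} + z_β = 1.960 + 1.036 = 2.996.
n = (2.996 / 0.84)² = 3.567² = 12.72.
Round up.

n = 13 pairs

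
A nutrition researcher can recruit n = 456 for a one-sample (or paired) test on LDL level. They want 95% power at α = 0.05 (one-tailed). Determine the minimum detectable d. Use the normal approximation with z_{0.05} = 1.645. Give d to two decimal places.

d_min ≈ 0.15

For a single sample (or paired design) of n = 456: d_min = (z_{α} + z_β)/√n.
z-sum = 1.645 + 1.645 = 3.290.
d_min = 3.290 / √456 = 3.290 / 21.354 = 0.154.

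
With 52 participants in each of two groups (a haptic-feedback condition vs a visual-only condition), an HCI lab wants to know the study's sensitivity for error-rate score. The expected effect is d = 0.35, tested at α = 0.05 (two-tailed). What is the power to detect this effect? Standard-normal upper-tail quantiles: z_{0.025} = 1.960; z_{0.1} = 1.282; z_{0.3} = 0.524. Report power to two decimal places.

power ≈ 0.43

For two equal groups, power = Φ(d·√(n/2) − z_{α/2}).
d·√(n/2) = 0.35 × √(52/2) = 0.35 × 5.099 = 1.785.
z_β = 1.785 − 1.960 = -0.175.
Power = Φ(-0.175) = 0.430.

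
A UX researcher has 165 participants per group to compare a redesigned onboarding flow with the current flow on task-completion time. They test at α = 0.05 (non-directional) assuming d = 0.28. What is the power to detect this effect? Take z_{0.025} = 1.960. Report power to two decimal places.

For two equal groups, power = Φ(d·√(n/2) − z_{α/2}).
d·√(n/2) = 0.28 × √(165/2) = 0.28 × 9.083 = 2.543.
z_β = 2.543 − 1.960 = 0.583.
Power = Φ(0.583) = 0.720.

power ≈ 0.72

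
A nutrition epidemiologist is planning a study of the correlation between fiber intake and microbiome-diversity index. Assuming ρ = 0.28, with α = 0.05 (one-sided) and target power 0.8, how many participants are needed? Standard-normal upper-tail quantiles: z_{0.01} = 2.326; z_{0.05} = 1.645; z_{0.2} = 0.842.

Fisher's z: C = ½·ln((1+r)/(1−r)) = ½·ln(1.7778) = 0.2877.
n = ((z_{α} + z_β)/C)² + 3.
(1.645 + 0.842) / 0.2877 = 2.487 / 0.2877 = 8.644.
n = 8.644² + 3 = 74.73 + 3 = 77.7.
Round up.

n = 78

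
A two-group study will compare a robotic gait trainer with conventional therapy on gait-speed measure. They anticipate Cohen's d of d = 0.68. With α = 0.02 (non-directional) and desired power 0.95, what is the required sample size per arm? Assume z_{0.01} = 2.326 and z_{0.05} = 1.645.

For two independent groups with equal n: n = 2·((z_{α/2} + z_β) / d)².
z_{α/2} + z_β = 2.326 + 1.645 = 3.971.
n = 2 × (3.971 / 0.68)² = 2 × 5.840² = 2 × 34.10 = 68.2.
Round up to the next whole participant.

n = 69 per group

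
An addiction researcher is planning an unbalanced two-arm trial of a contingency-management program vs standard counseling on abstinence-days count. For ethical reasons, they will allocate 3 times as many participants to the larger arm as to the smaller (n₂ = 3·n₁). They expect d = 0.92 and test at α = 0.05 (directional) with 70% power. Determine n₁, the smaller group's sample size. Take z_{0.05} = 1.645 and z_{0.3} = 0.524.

n₁ = 8

With allocation ratio k = n₂/n₁ = 3, Var(x̄₁−x̄₂) = σ²(1/n₁ + 1/(k·n₁)) = σ²·(k+1)/(k·n₁).
So n₁ = (1 + 1/k)·((z_{α} + z_β)/d)² = 1.333 × (2.169/0.92)².
n₁ = 1.333 × 5.56 = 7.4.
Round up: n₁ = 8, giving n₂ = 3 × 8 = 24.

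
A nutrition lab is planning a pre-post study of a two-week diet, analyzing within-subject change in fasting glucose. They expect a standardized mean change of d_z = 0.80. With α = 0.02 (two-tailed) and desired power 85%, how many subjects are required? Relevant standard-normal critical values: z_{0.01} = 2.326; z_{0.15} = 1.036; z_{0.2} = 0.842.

n = 18 pairs

For a paired (one-sample on differences) test: n = ((z_{α/2} + z_β) / d)².
z_{α/2} + z_β = 2.326 + 1.036 = 3.362.
n = (3.362 / 0.80)² = 4.202² = 17.66.
Round up.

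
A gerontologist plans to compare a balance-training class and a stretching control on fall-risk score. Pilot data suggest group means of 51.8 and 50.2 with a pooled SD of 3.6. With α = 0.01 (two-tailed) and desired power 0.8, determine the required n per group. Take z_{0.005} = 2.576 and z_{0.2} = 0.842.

n = 119 per group

Cohen's d = |M₁ − M₂| / SD_pooled = |51.8 − 50.2| / 3.6 = 1.6 / 3.6 = 0.444.
For two independent groups with equal n: n = 2·((z_{α/2} + z_β) / d)².
z_{α/2} + z_β = 2.576 + 0.842 = 3.418.
n = 2 × (3.418 / 0.444)² = 2 × 7.698² = 2 × 59.26 = 118.5.
Round up to the next whole participant.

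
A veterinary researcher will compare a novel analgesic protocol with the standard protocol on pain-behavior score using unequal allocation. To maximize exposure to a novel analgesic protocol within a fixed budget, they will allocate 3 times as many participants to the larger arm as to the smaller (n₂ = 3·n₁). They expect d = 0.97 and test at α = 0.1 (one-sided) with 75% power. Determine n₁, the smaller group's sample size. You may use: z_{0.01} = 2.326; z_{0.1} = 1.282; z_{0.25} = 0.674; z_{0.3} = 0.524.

With allocation ratio k = n₂/n₁ = 3, Var(x̄₁−x̄₂) = σ²(1/n₁ + 1/(k·n₁)) = σ²·(k+1)/(k·n₁).
So n₁ = (1 + 1/k)·((z_{α} + z_β)/d)² = 1.333 × (1.956/0.97)².
n₁ = 1.333 × 4.07 = 5.4.
Round up: n₁ = 6, giving n₂ = 3 × 6 = 18.

n₁ = 6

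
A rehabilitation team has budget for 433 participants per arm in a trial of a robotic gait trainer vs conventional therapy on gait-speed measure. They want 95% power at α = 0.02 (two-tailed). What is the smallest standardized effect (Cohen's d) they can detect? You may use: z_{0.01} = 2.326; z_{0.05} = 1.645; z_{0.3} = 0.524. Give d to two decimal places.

For two independent groups of n = 433 each: d_min = (z_{α/2} + z_β)·√(2/n).
z-sum = 2.326 + 1.645 = 3.971.
d_min = 3.971 × √(2/433) = 3.971 × 0.0680 = 0.270.

d_min ≈ 0.27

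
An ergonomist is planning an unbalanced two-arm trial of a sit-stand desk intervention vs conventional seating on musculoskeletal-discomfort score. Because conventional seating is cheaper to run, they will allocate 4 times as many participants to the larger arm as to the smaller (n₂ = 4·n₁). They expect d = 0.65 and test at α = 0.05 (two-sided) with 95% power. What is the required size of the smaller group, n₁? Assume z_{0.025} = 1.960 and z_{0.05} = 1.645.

n₁ = 39

With allocation ratio k = n₂/n₁ = 4, Var(x̄₁−x̄₂) = σ²(1/n₁ + 1/(k·n₁)) = σ²·(k+1)/(k·n₁).
So n₁ = (1 + 1/k)·((z_{α/2} + z_β)/d)² = 1.250 × (3.605/0.65)².
n₁ = 1.250 × 30.76 = 38.4.
Round up: n₁ = 39, giving n₂ = 4 × 39 = 156.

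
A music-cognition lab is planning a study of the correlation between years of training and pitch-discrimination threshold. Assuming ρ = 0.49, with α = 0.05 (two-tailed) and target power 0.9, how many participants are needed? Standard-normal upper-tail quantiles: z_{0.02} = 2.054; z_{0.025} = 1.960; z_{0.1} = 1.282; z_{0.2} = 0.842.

n = 40

Fisher's z: C = ½·ln((1+r)/(1−r)) = ½·ln(2.9216) = 0.5361.
n = ((z_{α/2} + z_β)/C)² + 3.
(1.960 + 1.282) / 0.5361 = 3.242 / 0.5361 = 6.047.
n = 6.047² + 3 = 36.57 + 3 = 39.6.
Round up.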